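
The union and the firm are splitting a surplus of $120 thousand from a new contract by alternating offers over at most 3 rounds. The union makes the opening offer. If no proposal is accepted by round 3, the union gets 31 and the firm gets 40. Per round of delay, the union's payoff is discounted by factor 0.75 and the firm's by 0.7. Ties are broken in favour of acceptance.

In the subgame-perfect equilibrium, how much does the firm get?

Round 3 (the union proposes): the firm gets 40 if talks fail, so the union offers 40 and keeps 80.
Round 2 (the firm proposes): the union can get 80 next round, worth 0.75 × 80 = 60 now. The firm offers 60 and keeps 120 − 60 = 60.
Round 1 (the union proposes): the firm can get 60 next round, worth 0.7 × 60 = 42 now; the union offers that and keeps 78.

42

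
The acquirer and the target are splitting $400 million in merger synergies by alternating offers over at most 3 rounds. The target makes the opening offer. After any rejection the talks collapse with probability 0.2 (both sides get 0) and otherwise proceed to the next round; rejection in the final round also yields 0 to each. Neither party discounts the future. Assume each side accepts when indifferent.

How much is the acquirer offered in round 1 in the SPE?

Round 3 (the target proposes): rejection yields 0 for the acquirer; the target offers 0 and keeps 400.
Round 2 (the acquirer proposes): rejecting gives the target an expected 0.8 × 400 = 320; the acquirer offers that and keeps 80.
Round 1 (the target proposes): rejecting gives the acquirer an expected 0.8 × 80 = 64; the target offers that and keeps 336.

64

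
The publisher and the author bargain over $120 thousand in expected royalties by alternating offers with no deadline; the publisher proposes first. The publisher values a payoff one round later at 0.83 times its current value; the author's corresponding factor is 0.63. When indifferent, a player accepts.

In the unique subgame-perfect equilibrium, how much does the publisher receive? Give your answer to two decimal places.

93.06

When the publisher proposes, the author accepts any offer worth at least 0.63 times what the author would get by proposing next round; and vice versa.
This gives x = 120 − 0.63y and y = 120 − 0.83x, where x and y are each side's share when it proposes.
Hence (1 − 0.63·0.83)x = 120(1 − 0.63), i.e. 0.4771·x = 44.4.
x ≈ 93.0623; the author's share is 120 − x ≈ 26.9377.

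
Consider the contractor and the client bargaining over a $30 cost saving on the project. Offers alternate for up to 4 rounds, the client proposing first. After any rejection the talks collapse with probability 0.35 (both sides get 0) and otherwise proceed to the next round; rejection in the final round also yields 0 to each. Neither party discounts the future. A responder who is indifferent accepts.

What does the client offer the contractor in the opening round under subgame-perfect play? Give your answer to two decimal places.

15.06

By backward induction:
Round 4 (the contractor proposes): the client will accept anything ≥ 0, so the contractor offers 0 and keeps 30.
Round 3 (the client proposes): rejecting gives the contractor an expected 0.65 × 30 = 19.5. The client offers 19.5 and keeps 30 − 19.5 = 10.5.
Round 2 (the contractor proposes): rejecting gives the client an expected 0.65 × 10.5 = 6.825. The contractor offers 6.825 and keeps 30 − 6.825 = 23.175.
Round 1 (the client proposes): rejecting gives the contractor an expected 0.65 × 23.175 = 15.06375, so the client offers 15.06375, keeping 14.93625.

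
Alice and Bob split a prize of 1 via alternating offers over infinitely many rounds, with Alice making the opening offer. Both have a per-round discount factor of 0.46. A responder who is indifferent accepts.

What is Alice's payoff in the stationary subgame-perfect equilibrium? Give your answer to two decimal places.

0.68

When Alice proposes, Bob accepts any offer worth at least 0.46 times what Bob would get by proposing next round; and vice versa.
This gives x = 1 − 0.46y and y = 1 − 0.46x, where x and y are each side's share when it proposes.
Hence (1 − 0.46·0.46)x = 1(1 − 0.46), i.e. 0.7884·x = 0.54.
x ≈ 0.6849; Bob's share is 1 − x ≈ 0.3151.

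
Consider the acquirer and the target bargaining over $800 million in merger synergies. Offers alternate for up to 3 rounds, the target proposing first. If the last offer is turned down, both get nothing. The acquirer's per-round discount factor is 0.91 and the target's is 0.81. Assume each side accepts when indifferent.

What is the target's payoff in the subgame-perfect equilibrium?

Round 3 (the target proposes): the acquirer will accept anything ≥ 0, so the target offers 0 and keeps 800.
Round 2 (the acquirer proposes): the target can get 800 next round, worth 0.81 × 800 = 648 now; the acquirer offers that and keeps 152.
Round 1 (the target proposes): the acquirer can get 152 next round, worth 0.91 × 152 = 138.32 now. The target offers 138.32 and keeps 800 − 138.32 = 661.68.

661.68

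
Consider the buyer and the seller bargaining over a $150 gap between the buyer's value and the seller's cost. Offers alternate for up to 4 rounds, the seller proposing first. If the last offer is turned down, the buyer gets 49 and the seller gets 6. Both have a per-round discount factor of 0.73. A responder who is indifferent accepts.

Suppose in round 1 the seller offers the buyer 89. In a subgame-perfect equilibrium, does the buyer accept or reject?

Round 4 (the buyer proposes): the seller gets 6 if talks fail, so the buyer offers 6 and keeps 144.
Round 3 (the seller proposes): the buyer can get 144 next round, worth 0.73 × 144 = 105.12 now, so the seller offers 105.12, keeping 44.88.
Round 2 (the buyer proposes): the seller can get 44.88 next round, worth 0.73 × 44.88 = 32.7624 now; the buyer offers that and keeps 117.2376.
So by rejecting in round 1, the buyer gets 117.2376 next round, worth 0.73 × 117.2376 = 85.583448 now.
Offer 89 ≥ 85.583448, so the buyer accepts.

Accept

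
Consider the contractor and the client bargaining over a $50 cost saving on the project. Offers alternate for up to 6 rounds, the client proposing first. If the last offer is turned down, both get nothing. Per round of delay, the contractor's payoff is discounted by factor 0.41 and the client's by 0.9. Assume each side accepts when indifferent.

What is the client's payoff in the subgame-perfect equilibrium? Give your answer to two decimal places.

Round 6 (the contractor proposes): rejection yields 0 for the client; the contractor offers 0 and keeps 50.
Round 5 (the client proposes): the contractor can get 50 next round, worth 0.41 × 50 = 20.5 now. The client offers 20.5 and keeps 50 − 20.5 = 29.5.
Round 4 (the contractor proposes): the client can get 29.5 next round, worth 0.9 × 29.5 = 26.55 now, so the contractor offers 26.55, keeping 23.45.
Round 3 (the client proposes): the contractor can get 23.45 next round, worth 0.41 × 23.45 = 9.6145 now, so the client offers 9.6145, keeping 40.3855.
Round 2 (the contractor proposes): the client can get 40.3855 next round, worth 0.9 × 40.3855 = 36.34695 now; the contractor offers that and keeps 13.65305.
Round 1 (the client proposes): the contractor can get 13.65305 next round, worth 0.41 × 13.65305 = 5.5977505 now; the client offers that and keeps 44.4022495.

44.40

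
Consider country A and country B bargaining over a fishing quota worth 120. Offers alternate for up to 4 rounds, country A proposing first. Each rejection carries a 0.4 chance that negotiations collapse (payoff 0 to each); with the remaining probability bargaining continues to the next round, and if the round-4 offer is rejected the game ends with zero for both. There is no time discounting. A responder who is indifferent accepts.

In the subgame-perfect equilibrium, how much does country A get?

65.28

Round 4 (country B proposes): country A will accept anything ≥ 0, so country B offers 0 and keeps 120.
Round 3 (country A proposes): rejecting gives country B an expected 0.6 × 120 = 72. Country A offers 72 and keeps 120 − 72 = 48.
Round 2 (country B proposes): rejecting gives country A an expected 0.6 × 48 = 28.8. Country B offers 28.8 and keeps 120 − 28.8 = 91.2.
Round 1 (country A proposes): rejecting gives country B an expected 0.6 × 91.2 = 54.72; country A offers that and keeps 65.28.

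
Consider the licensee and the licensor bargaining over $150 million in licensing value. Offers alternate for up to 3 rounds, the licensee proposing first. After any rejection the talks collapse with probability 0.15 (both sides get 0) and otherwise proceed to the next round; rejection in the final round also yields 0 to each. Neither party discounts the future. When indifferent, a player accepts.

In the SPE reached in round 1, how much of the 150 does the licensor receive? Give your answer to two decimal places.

Round 3 (the licensee proposes): the licensor will accept anything ≥ 0, so the licensee offers 0 and keeps 150.
Round 2 (the licensor proposes): rejecting gives the licensee an expected 0.85 × 150 = 127.5. The licensor offers 127.5 and keeps 150 − 127.5 = 22.5.
Round 1 (the licensee proposes): rejecting gives the licensor an expected 0.85 × 22.5 = 19.125; the licensee offers that and keeps 130.875.

19.13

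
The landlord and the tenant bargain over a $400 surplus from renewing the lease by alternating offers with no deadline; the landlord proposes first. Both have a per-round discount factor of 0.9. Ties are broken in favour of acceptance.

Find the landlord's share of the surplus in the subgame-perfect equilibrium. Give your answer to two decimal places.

In a stationary SPE each proposer offers the other exactly their discounted continuation value.
If the landlord keeps x when proposing and the tenant keeps y when proposing, then x = 400 − 0.9y and y = 400 − 0.9x.
Solving: x = 400(1 − 0.9) / (1 − 0.9·0.9) = 40 / 0.19 ≈ 210.5263.
The tenant gets 400 − 210.5263 ≈ 189.4737.

210.53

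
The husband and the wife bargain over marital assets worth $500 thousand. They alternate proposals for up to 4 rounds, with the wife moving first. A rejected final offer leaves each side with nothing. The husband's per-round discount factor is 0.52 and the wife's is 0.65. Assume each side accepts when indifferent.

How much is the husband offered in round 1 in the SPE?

Round 4 (the husband proposes): rejection yields 0 for the wife; the husband offers 0 and keeps 500.
Round 3 (the wife proposes): the husband can get 500 next round, worth 0.52 × 500 = 260 now, so the wife offers 260, keeping 240.
Round 2 (the husband proposes): the wife can get 240 next round, worth 0.65 × 240 = 156 now; the husband offers that and keeps 344.
Round 1 (the wife proposes): the husband can get 344 next round, worth 0.52 × 344 = 178.88 now; the wife offers that and keeps 321.12.

178.88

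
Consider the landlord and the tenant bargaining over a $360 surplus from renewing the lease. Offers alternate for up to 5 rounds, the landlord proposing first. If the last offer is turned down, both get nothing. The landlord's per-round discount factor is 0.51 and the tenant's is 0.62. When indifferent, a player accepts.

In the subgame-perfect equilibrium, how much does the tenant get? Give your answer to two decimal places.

Work backward from the last round.
Round 5 (the landlord proposes): rejection yields 0 for the tenant; the landlord offers 0 and keeps 360.
Round 4 (the tenant proposes): the landlord can get 360 next round, worth 0.51 × 360 = 183.6 now; the tenant offers that and keeps 176.4.
Round 3 (the landlord proposes): the tenant can get 176.4 next round, worth 0.62 × 176.4 = 109.368 now, so the landlord offers 109.368, keeping 250.632.
Round 2 (the tenant proposes): the landlord can get 250.632 next round, worth 0.51 × 250.632 = 127.82232 now, so the tenant offers 127.82232, keeping 232.17768.
Round 1 (the landlord proposes): the tenant can get 232.17768 next round, worth 0.62 × 232.17768 = 143.9501616 now. The landlord offers 143.9501616 and keeps 360 − 143.9501616 = 216.0498384.

143.95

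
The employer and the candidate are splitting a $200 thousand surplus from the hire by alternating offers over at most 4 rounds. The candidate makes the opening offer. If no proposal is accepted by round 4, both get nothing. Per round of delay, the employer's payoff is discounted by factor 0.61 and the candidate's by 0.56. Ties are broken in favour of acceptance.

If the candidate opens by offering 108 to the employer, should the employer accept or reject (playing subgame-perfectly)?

Accept

Round 4 (the employer proposes): the candidate will accept anything ≥ 0, so the employer offers 0 and keeps 200.
Round 3 (the candidate proposes): the employer can get 200 next round, worth 0.61 × 200 = 122 now; the candidate offers that and keeps 78.
Round 2 (the employer proposes): the candidate can get 78 next round, worth 0.56 × 78 = 43.68 now, so the employer offers 43.68, keeping 156.32.
So by rejecting in round 1, the employer gets 156.32 next round, worth 0.61 × 156.32 = 95.3552 now.
Offer 108 ≥ 95.3552, so the employer accepts.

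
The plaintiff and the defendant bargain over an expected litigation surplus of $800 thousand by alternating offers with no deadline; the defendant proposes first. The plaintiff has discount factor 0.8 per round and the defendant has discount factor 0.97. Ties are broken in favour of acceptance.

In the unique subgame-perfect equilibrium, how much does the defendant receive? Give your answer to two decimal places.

When the defendant proposes, the plaintiff accepts any offer worth at least 0.8 times what the plaintiff would get by proposing next round; and vice versa.
This gives x = 800 − 0.8y and y = 800 − 0.97x, where x and y are each side's share when it proposes.
Hence (1 − 0.8·0.97)x = 800(1 − 0.8), i.e. 0.224·x = 160.
x ≈ 714.2857; the plaintiff's share is 800 − x ≈ 85.7143.

714.29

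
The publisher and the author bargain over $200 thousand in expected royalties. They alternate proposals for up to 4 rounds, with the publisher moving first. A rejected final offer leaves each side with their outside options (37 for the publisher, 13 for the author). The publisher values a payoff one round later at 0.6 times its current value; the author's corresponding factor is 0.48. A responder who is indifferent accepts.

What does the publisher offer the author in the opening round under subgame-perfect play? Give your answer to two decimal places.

Round 4 (the author proposes): the publisher gets 37 if talks fail, so the author offers 37 and keeps 163.
Round 3 (the publisher proposes): the author can get 163 next round, worth 0.48 × 163 = 78.24 now; the publisher offers that and keeps 121.76.
Round 2 (the author proposes): the publisher can get 121.76 next round, worth 0.6 × 121.76 = 73.056 now, so the author offers 73.056, keeping 126.944.
Round 1 (the publisher proposes): the author can get 126.944 next round, worth 0.48 × 126.944 = 60.93312 now; the publisher offers that and keeps 139.06688.

60.93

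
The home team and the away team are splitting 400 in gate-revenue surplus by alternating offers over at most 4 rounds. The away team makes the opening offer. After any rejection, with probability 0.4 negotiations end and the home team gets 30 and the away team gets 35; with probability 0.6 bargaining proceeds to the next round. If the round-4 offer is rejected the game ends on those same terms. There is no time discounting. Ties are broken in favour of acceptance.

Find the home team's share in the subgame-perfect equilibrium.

Round 4 (the home team proposes): the away team gets 35 if talks fail, so the home team offers 35 and keeps 365.
Round 3 (the away team proposes): rejecting gives the home team an expected 0.6 × 365 + 0.4 × 30 = 231. The away team offers 231 and keeps 400 − 231 = 169.
Round 2 (the home team proposes): rejecting gives the away team an expected 0.6 × 169 + 0.4 × 35 = 115.4, so the home team offers 115.4, keeping 284.6.
Round 1 (the away team proposes): rejecting gives the home team an expected 0.6 × 284.6 + 0.4 × 30 = 182.76. The away team offers 182.76 and keeps 400 − 182.76 = 217.24.

182.76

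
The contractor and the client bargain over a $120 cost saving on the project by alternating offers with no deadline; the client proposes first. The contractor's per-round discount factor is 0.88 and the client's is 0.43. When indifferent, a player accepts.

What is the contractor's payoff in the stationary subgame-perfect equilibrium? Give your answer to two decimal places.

Let x be the client's share when the client proposes and y be the contractor's share when the contractor proposes.
The contractor accepts iff offered ≥ 0.88·y, so x = 120 − 0.88y. Symmetrically y = 120 − 0.43x.
Substituting: x = 120 − 0.88(120 − 0.43x), giving x(1 − 0.43·0.88) = 120(1 − 0.88).
So x = 120 × 0.12 / 0.6216 ≈ 23.1660, and the contractor receives 120 − x ≈ 96.8340.

96.83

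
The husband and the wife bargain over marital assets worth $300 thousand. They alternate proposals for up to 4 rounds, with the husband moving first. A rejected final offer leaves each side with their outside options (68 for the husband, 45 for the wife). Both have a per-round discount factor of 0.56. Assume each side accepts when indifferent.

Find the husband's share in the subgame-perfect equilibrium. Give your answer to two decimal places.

185.34

Round 4 (the wife proposes): the husband gets 68 if talks fail, so the wife offers 68 and keeps 232.
Round 3 (the husband proposes): the wife can get 232 next round, worth 0.56 × 232 = 129.92 now. The husband offers 129.92 and keeps 300 − 129.92 = 170.08.
Round 2 (the wife proposes): the husband can get 170.08 next round, worth 0.56 × 170.08 = 95.2448 now; the wife offers that and keeps 204.7552.
Round 1 (the husband proposes): the wife can get 204.7552 next round, worth 0.56 × 204.7552 = 114.662912 now, so the husband offers 114.662912, keeping 185.337088.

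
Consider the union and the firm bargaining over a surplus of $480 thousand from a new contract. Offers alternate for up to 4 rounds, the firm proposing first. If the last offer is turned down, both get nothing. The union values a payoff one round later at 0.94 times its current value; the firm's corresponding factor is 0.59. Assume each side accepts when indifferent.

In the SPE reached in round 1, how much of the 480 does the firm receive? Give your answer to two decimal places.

Round 4 (the union proposes): the firm will accept anything ≥ 0, so the union offers 0 and keeps 480.
Round 3 (the firm proposes): the union can get 480 next round, worth 0.94 × 480 = 451.2 now; the firm offers that and keeps 28.8.
Round 2 (the union proposes): the firm can get 28.8 next round, worth 0.59 × 28.8 = 16.992 now, so the union offers 16.992, keeping 463.008.
Round 1 (the firm proposes): the union can get 463.008 next round, worth 0.94 × 463.008 = 435.22752 now, so the firm offers 435.22752, keeping 44.77248.

44.77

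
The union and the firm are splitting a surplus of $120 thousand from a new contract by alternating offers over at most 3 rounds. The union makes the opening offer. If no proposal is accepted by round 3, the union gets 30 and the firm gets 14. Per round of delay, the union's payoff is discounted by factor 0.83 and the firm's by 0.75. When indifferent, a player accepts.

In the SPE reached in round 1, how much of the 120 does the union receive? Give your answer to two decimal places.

Round 3 (the union proposes): the firm gets 14 if talks fail, so the union offers 14 and keeps 106.
Round 2 (the firm proposes): the union can get 106 next round, worth 0.83 × 106 = 87.98 now; the firm offers that and keeps 32.02.
Round 1 (the union proposes): the firm can get 32.02 next round, worth 0.75 × 32.02 = 24.015 now, so the union offers 24.015, keeping 95.985.

95.99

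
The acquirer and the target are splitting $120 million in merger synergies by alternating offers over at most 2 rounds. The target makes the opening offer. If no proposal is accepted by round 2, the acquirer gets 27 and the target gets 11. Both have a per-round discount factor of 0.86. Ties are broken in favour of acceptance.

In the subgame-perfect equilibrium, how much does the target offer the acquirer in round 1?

93.74

Round 2 (the acquirer proposes): the target gets 11 if talks fail, so the acquirer offers 11 and keeps 109.
Round 1 (the target proposes): the acquirer can get 109 next round, worth 0.86 × 109 = 93.74 now, so the target offers 93.74, keeping 26.26.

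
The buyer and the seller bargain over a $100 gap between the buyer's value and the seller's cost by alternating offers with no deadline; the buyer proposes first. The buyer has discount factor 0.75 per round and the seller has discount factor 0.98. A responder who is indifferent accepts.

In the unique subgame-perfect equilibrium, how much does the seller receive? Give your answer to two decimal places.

92.45

In a stationary SPE each proposer offers the other exactly their discounted continuation value.
If the buyer keeps x when proposing and the seller keeps y when proposing, then x = 100 − 0.98y and y = 100 − 0.75x.
Solving: x = 100(1 − 0.98) / (1 − 0.75·0.98) = 2 / 0.265 ≈ 7.5472.
The seller gets 100 − 7.5472 ≈ 92.4528.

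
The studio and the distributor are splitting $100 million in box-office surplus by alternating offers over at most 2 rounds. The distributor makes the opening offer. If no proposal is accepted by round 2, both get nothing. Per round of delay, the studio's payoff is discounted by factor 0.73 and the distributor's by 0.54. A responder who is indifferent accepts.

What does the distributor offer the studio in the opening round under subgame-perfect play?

Round 2 (the studio proposes): rejection yields 0 for the distributor; the studio offers 0 and keeps 100.
Round 1 (the distributor proposes): the studio can get 100 next round, worth 0.73 × 100 = 73 now, so the distributor offers 73, keeping 27.

73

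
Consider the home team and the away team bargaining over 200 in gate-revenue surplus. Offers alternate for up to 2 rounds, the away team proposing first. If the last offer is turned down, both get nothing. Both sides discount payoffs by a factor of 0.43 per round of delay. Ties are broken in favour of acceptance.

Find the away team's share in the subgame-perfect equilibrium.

114

Round 2 (the home team proposes): rejection yields 0 for the away team; the home team offers 0 and keeps 200.
Round 1 (the away team proposes): the home team can get 200 next round, worth 0.43 × 200 = 86 now. The away team offers 86 and keeps 200 − 86 = 114.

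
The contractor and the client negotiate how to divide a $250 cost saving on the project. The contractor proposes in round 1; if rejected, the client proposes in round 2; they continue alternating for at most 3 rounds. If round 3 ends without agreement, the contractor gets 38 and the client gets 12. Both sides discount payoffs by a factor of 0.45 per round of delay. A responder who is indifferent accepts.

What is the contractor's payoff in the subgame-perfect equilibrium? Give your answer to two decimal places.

185.70

Solve by backward induction from round 3.
Round 3 (the contractor proposes): the client gets 12 if talks fail, so the contractor offers 12 and keeps 238.
Round 2 (the client proposes): the contractor can get 238 next round, worth 0.45 × 238 = 107.1 now; the client offers that and keeps 142.9.
Round 1 (the contractor proposes): the client can get 142.9 next round, worth 0.45 × 142.9 = 64.305 now, so the contractor offers 64.305, keeping 185.695.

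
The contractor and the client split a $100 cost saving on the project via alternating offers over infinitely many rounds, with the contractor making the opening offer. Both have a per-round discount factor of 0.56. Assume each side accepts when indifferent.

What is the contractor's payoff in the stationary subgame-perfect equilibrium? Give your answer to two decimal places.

When the contractor proposes, the client accepts any offer worth at least 0.56 times what the client would get by proposing next round; and vice versa.
This gives x = 100 − 0.56y and y = 100 − 0.56x, where x and y are each side's share when it proposes.
Hence (1 − 0.56·0.56)x = 100(1 − 0.56), i.e. 0.6864·x = 44.
x ≈ 64.1026; the client's share is 100 − x ≈ 35.8974.

64.10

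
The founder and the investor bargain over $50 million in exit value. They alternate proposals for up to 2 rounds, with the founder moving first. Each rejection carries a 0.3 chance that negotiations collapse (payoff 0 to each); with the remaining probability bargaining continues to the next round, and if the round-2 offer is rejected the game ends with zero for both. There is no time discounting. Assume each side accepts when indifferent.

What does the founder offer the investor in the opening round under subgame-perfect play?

35

Round 2 (the investor proposes): the founder will accept anything ≥ 0, so the investor offers 0 and keeps 50.
Round 1 (the founder proposes): rejecting gives the investor an expected 0.7 × 50 = 35, so the founder offers 35, keeping 15.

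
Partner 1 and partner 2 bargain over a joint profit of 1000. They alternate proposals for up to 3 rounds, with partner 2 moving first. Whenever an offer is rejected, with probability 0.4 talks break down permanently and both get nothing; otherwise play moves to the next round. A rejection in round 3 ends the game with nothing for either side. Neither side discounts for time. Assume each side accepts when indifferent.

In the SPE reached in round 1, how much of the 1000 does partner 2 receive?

760

By backward induction:
Round 3 (partner 2 proposes): rejection yields 0 for partner 1; partner 2 offers 0 and keeps 1000.
Round 2 (partner 1 proposes): rejecting gives partner 2 an expected 0.6 × 1000 = 600. Partner 1 offers 600 and keeps 1000 − 600 = 400.
Round 1 (partner 2 proposes): rejecting gives partner 1 an expected 0.6 × 400 = 240. Partner 2 offers 240 and keeps 1000 − 240 = 760.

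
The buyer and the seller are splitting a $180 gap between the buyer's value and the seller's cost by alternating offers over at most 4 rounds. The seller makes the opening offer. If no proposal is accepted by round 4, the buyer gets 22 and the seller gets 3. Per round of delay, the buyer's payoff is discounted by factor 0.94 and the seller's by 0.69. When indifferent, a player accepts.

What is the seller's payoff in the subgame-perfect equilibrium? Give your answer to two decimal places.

19.63

Solve by backward induction from round 4.
Round 4 (the buyer proposes): the seller gets 3 if talks fail, so the buyer offers 3 and keeps 177.
Round 3 (the seller proposes): the buyer can get 177 next round, worth 0.94 × 177 = 166.38 now; the seller offers that and keeps 13.62.
Round 2 (the buyer proposes): the seller can get 13.62 next round, worth 0.69 × 13.62 = 9.3978 now; the buyer offers that and keeps 170.6022.
Round 1 (the seller proposes): the buyer can get 170.6022 next round, worth 0.94 × 170.6022 = 160.366068 now; the seller offers that and keeps 19.633932.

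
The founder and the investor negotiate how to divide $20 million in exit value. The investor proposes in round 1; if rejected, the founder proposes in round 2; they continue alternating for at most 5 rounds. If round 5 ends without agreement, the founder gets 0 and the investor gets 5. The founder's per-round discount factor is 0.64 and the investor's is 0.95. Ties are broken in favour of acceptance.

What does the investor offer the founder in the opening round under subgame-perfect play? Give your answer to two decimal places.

1.03

Round 5 (the investor proposes): the founder will accept anything ≥ 0, so the investor offers 0 and keeps 20.
Round 4 (the founder proposes): the investor can get 20 next round, worth 0.95 × 20 = 19 now. The founder offers 19 and keeps 20 − 19 = 1.
Round 3 (the investor proposes): the founder can get 1 next round, worth 0.64 × 1 = 0.64 now, so the investor offers 0.64, keeping 19.36.
Round 2 (the founder proposes): the investor can get 19.36 next round, worth 0.95 × 19.36 = 18.392 now. The founder offers 18.392 and keeps 20 − 18.392 = 1.608.
Round 1 (the investor proposes): the founder can get 1.608 next round, worth 0.64 × 1.608 = 1.02912 now; the investor offers that and keeps 18.97088.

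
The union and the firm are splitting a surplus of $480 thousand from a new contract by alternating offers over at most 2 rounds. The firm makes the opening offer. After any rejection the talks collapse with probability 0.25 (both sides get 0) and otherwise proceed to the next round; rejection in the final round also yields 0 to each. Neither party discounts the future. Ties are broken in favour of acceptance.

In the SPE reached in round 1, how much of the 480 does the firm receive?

By backward induction:
Round 2 (the union proposes): rejection yields 0 for the firm; the union offers 0 and keeps 480.
Round 1 (the firm proposes): rejecting gives the union an expected 0.75 × 480 = 360, so the firm offers 360, keeping 120.

120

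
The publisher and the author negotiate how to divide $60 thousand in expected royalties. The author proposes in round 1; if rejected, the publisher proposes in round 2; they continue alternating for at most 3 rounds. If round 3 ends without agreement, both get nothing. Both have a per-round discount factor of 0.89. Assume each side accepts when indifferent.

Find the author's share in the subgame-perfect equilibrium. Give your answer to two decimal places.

Round 3 (the author proposes): rejection yields 0 for the publisher; the author offers 0 and keeps 60.
Round 2 (the publisher proposes): the author can get 60 next round, worth 0.89 × 60 = 53.4 now. The publisher offers 53.4 and keeps 60 − 53.4 = 6.6.
Round 1 (the author proposes): the publisher can get 6.6 next round, worth 0.89 × 6.6 = 5.874 now; the author offers that and keeps 54.126.

54.13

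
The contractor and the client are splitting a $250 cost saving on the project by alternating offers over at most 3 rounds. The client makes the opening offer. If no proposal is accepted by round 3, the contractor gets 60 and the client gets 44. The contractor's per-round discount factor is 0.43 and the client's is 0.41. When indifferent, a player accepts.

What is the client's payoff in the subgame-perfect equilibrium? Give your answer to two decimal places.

176.00

Solve by backward induction from round 3.
Round 3 (the client proposes): the contractor gets 60 if talks fail, so the client offers 60 and keeps 190.
Round 2 (the contractor proposes): the client can get 190 next round, worth 0.41 × 190 = 77.9 now, so the contractor offers 77.9, keeping 172.1.
Round 1 (the client proposes): the contractor can get 172.1 next round, worth 0.43 × 172.1 = 74.003 now. The client offers 74.003 and keeps 250 − 74.003 = 175.997.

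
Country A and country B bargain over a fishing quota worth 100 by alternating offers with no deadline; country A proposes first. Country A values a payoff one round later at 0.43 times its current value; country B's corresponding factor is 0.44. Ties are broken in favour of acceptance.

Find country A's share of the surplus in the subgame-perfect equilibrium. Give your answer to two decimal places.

When country A proposes, country B accepts any offer worth at least 0.44 times what country B would get by proposing next round; and vice versa.
This gives x = 100 − 0.44y and y = 100 − 0.43x, where x and y are each side's share when it proposes.
Hence (1 − 0.44·0.43)x = 100(1 − 0.44), i.e. 0.8108·x = 56.
x ≈ 69.0676; country B's share is 100 − x ≈ 30.9324.

69.07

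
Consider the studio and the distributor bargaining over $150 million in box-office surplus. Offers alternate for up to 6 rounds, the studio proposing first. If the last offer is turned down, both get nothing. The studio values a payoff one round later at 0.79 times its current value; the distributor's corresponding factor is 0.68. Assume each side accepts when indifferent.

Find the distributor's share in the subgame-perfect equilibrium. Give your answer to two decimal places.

62.36

Solve by backward induction from round 6.
Round 6 (the distributor proposes): rejection yields 0 for the studio; the distributor offers 0 and keeps 150.
Round 5 (the studio proposes): the distributor can get 150 next round, worth 0.68 × 150 = 102 now. The studio offers 102 and keeps 150 − 102 = 48.
Round 4 (the distributor proposes): the studio can get 48 next round, worth 0.79 × 48 = 37.92 now; the distributor offers that and keeps 112.08.
Round 3 (the studio proposes): the distributor can get 112.08 next round, worth 0.68 × 112.08 = 76.2144 now, so the studio offers 76.2144, keeping 73.7856.
Round 2 (the distributor proposes): the studio can get 73.7856 next round, worth 0.79 × 73.7856 = 58.290624 now; the distributor offers that and keeps 91.709376.
Round 1 (the studio proposes): the distributor can get 91.709376 next round, worth 0.68 × 91.709376 = 62.36237568 now, so the studio offers 62.36237568, keeping 87.63762432.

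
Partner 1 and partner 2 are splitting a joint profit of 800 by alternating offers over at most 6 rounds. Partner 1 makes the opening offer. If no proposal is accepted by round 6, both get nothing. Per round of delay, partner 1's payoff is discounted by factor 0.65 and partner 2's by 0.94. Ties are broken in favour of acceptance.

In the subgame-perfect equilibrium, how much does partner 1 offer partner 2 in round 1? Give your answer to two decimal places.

Round 6 (partner 2 proposes): partner 1 will accept anything ≥ 0, so partner 2 offers 0 and keeps 800.
Round 5 (partner 1 proposes): partner 2 can get 800 next round, worth 0.94 × 800 = 752 now. Partner 1 offers 752 and keeps 800 − 752 = 48.
Round 4 (partner 2 proposes): partner 1 can get 48 next round, worth 0.65 × 48 = 31.2 now, so partner 2 offers 31.2, keeping 768.8.
Round 3 (partner 1 proposes): partner 2 can get 768.8 next round, worth 0.94 × 768.8 = 722.672 now. Partner 1 offers 722.672 and keeps 800 − 722.672 = 77.328.
Round 2 (partner 2 proposes): partner 1 can get 77.328 next round, worth 0.65 × 77.328 = 50.2632 now. Partner 2 offers 50.2632 and keeps 800 − 50.2632 = 749.7368.
Round 1 (partner 1 proposes): partner 2 can get 749.7368 next round, worth 0.94 × 749.7368 = 704.752592 now; partner 1 offers that and keeps 95.247408.

704.75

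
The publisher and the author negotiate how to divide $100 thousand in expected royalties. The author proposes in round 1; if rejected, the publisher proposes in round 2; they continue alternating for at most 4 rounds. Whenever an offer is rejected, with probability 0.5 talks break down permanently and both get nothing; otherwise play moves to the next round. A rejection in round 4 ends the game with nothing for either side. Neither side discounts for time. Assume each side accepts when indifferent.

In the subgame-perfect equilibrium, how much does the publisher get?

Round 4 (the publisher proposes): the author will accept anything ≥ 0, so the publisher offers 0 and keeps 100.
Round 3 (the author proposes): rejecting gives the publisher an expected 0.5 × 100 = 50; the author offers that and keeps 50.
Round 2 (the publisher proposes): rejecting gives the author an expected 0.5 × 50 = 25. The publisher offers 25 and keeps 100 − 25 = 75.
Round 1 (the author proposes): rejecting gives the publisher an expected 0.5 × 75 = 37.5. The author offers 37.5 and keeps 100 − 37.5 = 62.5.

37.5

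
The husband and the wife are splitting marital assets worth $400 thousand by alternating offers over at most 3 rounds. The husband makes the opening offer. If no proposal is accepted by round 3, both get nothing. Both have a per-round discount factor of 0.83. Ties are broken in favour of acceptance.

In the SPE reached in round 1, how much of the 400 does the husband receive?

343.56

Round 3 (the husband proposes): rejection yields 0 for the wife; the husband offers 0 and keeps 400.
Round 2 (the wife proposes): the husband can get 400 next round, worth 0.83 × 400 = 332 now, so the wife offers 332, keeping 68.
Round 1 (the husband proposes): the wife can get 68 next round, worth 0.83 × 68 = 56.44 now, so the husband offers 56.44, keeping 343.56.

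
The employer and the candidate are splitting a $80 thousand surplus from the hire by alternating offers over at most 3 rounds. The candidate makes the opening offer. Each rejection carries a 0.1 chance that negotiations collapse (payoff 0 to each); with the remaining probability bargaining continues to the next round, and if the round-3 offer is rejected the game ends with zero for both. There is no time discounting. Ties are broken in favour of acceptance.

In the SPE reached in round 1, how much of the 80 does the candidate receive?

72.8

By backward induction:
Round 3 (the candidate proposes): the employer will accept anything ≥ 0, so the candidate offers 0 and keeps 80.
Round 2 (the employer proposes): rejecting gives the candidate an expected 0.9 × 80 = 72. The employer offers 72 and keeps 80 − 72 = 8.
Round 1 (the candidate proposes): rejecting gives the employer an expected 0.9 × 8 = 7.2, so the candidate offers 7.2, keeping 72.8.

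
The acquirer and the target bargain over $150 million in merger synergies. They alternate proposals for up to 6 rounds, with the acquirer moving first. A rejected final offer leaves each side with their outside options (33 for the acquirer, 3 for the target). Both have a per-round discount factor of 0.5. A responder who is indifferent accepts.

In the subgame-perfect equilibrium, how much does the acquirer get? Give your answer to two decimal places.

99.47

Solve by backward induction from round 6.
Round 6 (the target proposes): the acquirer gets 33 if talks fail, so the target offers 33 and keeps 117.
Round 5 (the acquirer proposes): the target can get 117 next round, worth 0.5 × 117 = 58.5 now; the acquirer offers that and keeps 91.5.
Round 4 (the target proposes): the acquirer can get 91.5 next round, worth 0.5 × 91.5 = 45.75 now; the target offers that and keeps 104.25.
Round 3 (the acquirer proposes): the target can get 104.25 next round, worth 0.5 × 104.25 = 52.125 now, so the acquirer offers 52.125, keeping 97.875.
Round 2 (the target proposes): the acquirer can get 97.875 next round, worth 0.5 × 97.875 = 48.9375 now. The target offers 48.9375 and keeps 150 − 48.9375 = 101.0625.
Round 1 (the acquirer proposes): the target can get 101.0625 next round, worth 0.5 × 101.0625 = 50.53125 now, so the acquirer offers 50.53125, keeping 99.46875.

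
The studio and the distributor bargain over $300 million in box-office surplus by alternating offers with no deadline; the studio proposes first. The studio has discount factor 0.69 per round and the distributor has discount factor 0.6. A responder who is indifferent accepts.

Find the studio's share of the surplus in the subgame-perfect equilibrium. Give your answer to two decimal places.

In a stationary SPE each proposer offers the other exactly their discounted continuation value.
If the studio keeps x when proposing and the distributor keeps y when proposing, then x = 300 − 0.6y and y = 300 − 0.69x.
Solving: x = 300(1 − 0.6) / (1 − 0.69·0.6) = 120 / 0.586 ≈ 204.7782.
The distributor gets 300 − 204.7782 ≈ 95.2218.

204.78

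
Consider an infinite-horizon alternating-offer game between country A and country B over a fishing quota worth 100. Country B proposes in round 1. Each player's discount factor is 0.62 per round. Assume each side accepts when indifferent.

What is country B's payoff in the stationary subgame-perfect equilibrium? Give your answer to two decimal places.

61.73

In a stationary SPE each proposer offers the other exactly their discounted continuation value.
If country B keeps x when proposing and country A keeps y when proposing, then x = 100 − 0.62y and y = 100 − 0.62x.
Solving: x = 100(1 − 0.62) / (1 − 0.62·0.62) = 38 / 0.6156 ≈ 61.7284.
Country A gets 100 − 61.7284 ≈ 38.2716.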